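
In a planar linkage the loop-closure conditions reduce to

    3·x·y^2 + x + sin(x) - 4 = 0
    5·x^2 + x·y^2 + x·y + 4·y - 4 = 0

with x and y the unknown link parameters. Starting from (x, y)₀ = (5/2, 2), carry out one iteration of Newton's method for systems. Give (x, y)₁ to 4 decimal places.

At (5/2, 2): F = (29.098472, 50.2500).
Jacobian J = [[3·y^2 + cos(x) + 1, 6·x·y], [10·x + y^2 + y, 2·x·y + x + 4]].
At the point, J = [[12.198856, 30.0000], [31.0000, 16.5000]] (det J = -728.718870).
Solving J·Δ = −F gives Δ = (-1.4098, -0.3967).
Then the next iterate is (x, y)₁ = (1.0902, 1.6033).

(1.0902, 1.6033)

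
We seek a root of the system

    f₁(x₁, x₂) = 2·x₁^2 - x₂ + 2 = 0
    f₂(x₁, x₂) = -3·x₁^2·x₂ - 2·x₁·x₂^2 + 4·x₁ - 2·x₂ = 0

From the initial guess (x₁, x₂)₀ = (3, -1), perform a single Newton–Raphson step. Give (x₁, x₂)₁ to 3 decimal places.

(1.250, -1.000)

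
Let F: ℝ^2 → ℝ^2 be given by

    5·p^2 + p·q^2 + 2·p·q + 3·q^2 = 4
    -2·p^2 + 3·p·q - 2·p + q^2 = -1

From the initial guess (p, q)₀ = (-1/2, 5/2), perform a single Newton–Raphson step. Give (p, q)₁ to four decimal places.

At (-1/2, 5/2): F = (10.3750, 4.0000).
Jacobian J = [[10·p + q^2 + 2·q, 2·p·q + 2·p + 6·q], [-4·p + 3·q - 2, 3·p + 2·q]].
At the point, J = [[6.2500, 11.5000], [7.5000, 3.5000]] (det J = -64.3750).
Solving J·Δ = −F gives Δ = (-0.1505, -0.8204).
Then the next iterate is (p, q)₁ = (-0.6505, 1.6796).

(-0.6505, 1.6796)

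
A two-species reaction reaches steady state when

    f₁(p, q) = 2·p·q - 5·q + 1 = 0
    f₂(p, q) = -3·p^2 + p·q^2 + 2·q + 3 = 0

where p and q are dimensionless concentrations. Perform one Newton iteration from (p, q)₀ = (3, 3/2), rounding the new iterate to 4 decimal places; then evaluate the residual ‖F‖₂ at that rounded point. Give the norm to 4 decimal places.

At (3, 3/2): F = (2.5000, -14.2500).
Jacobian J = [[2·q, 2·p - 5], [-6·p + q^2, 2·p·q + 2]].
At the point, J = [[3.0000, 1.0000], [-15.7500, 11.0000]] (det J = 48.7500).
Solving J·Δ = −F gives Δ = (-0.8564, 0.0692).
Then the next iterate is (p, q)₁ = (2.1436, 1.5692).
Re-evaluating at (2.1436, 1.5692): F = (-0.118526, -2.368287), so ‖F‖₂ = 2.3713.

2.3713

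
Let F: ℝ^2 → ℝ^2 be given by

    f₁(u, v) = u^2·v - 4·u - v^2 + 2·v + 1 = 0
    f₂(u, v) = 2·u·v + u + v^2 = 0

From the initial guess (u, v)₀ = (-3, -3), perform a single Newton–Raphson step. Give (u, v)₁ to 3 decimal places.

At (-3, -3): F = (-29.000, 24.000).
Jacobian J = [[2·u·v - 4, u^2 - 2·v + 2], [2·v + 1, 2·u + 2·v]].
At the point, J = [[14.000, 17.000], [-5.000, -12.000]] (det J = -83.000).
Solving J·Δ = −F gives Δ = (-0.723, 2.301).
Then the next iterate is (u, v)₁ = (-3.723, -0.699).

(-3.723, -0.699)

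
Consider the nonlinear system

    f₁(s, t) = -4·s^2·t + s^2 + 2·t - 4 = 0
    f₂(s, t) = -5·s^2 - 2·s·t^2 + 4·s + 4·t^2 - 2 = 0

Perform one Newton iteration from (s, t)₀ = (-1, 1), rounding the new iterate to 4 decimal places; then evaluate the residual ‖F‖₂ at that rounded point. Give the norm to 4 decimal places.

At (-1, 1): F = (-5.0000, -5.0000).
Jacobian J = [[-8·s·t + 2·s, -4·s^2 + 2], [-10·s - 2·t^2 + 4, -4·s·t + 8·t]].
At the point, J = [[6.0000, -2.0000], [12.0000, 12.0000]] (det J = 96.0000).
Solving J·Δ = −F gives Δ = (0.7292, -0.3125).
Then the next iterate is (s, t)₁ = (-0.2708, 0.6875).
Re-evaluating at (-0.2708, 0.6875): F = (-2.753332, -1.303248), so ‖F‖₂ = 3.0462.

3.0462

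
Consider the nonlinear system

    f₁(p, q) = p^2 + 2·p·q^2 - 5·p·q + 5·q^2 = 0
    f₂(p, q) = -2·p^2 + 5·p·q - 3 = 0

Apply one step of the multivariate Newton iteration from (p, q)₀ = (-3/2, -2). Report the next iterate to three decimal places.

At (-3/2, -2): F = (-4.750, 7.500).
Jacobian J = [[2·p + 2·q^2 - 5·q, 4·p·q - 5·p + 10·q], [-4·p + 5·q, 5·p]].
At the point, J = [[15.000, -0.500], [-4.000, -7.500]] (det J = -114.500).
Solving J·Δ = −F gives Δ = (0.344, 0.817).
Then the next iterate is (p, q)₁ = (-1.156, -1.183).

(-1.156, -1.183)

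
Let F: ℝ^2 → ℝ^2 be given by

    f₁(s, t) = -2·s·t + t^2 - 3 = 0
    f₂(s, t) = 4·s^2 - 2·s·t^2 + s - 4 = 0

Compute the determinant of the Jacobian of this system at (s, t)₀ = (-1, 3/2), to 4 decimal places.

J = [[-2·t, -2·s + 2·t], [8·s - 2·t^2 + 1, -4·s·t]].
At the point, J = [[-3.0000, 5.0000], [-11.5000, 6.0000]].
det J = 39.5000.

39.5000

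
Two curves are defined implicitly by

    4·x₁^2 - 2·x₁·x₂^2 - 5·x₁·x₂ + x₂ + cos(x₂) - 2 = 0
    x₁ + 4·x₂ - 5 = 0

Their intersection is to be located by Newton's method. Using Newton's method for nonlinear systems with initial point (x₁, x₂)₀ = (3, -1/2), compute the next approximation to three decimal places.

At (3, -1/2): F = (40.37758, -4.000).
Jacobian J = [[8·x₁ - 2·x₂^2 - 5·x₂, -4·x₁·x₂ - 5·x₁ - sin(x₂) + 1], [1, 4]].
At the point, J = [[26.000, -7.52057], [1.000, 4.000]] (det J = 111.52057).
Solving J·Δ = −F gives Δ = (-1.179, 1.295).
Then the next iterate is (x₁, x₂)₁ = (1.821, 0.795).

(1.821, 0.795)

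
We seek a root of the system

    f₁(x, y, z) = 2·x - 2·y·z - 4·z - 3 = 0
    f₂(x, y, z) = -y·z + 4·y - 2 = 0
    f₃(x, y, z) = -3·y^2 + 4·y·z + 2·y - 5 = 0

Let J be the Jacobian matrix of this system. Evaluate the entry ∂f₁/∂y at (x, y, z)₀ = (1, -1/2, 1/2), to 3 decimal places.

-1.000

∂f₁/∂y = -2·z.
At (1, -1/2, 1/2) this is -1.000.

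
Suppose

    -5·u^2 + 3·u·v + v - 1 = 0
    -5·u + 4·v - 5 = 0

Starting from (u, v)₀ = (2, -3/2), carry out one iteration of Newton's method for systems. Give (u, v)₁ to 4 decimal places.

(2.3333, 4.1667)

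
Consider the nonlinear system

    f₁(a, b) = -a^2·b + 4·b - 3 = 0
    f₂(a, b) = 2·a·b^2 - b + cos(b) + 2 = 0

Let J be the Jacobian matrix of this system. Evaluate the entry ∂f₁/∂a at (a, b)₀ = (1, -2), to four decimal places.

4.0000

∂f₁/∂a = -2·a·b.
At (1, -2) this is 4.0000.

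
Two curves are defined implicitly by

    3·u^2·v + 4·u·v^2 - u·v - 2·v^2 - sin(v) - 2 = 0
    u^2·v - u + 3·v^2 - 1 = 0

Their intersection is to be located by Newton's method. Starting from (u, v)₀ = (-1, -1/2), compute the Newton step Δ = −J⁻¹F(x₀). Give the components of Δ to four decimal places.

At (-1, -1/2): F = (-5.020574, 0.2500).
Jacobian J = [[6·u·v + 4·v^2 - v, 3·u^2 + 8·u·v - u - 4·v - cos(v)], [2·u·v - 1, u^2 + 6·v]].
At the point, J = [[4.5000, 9.122417], [0.0000, -2.0000]] (det J = -9.0000).
Solving J·Δ = −F gives Δ = (0.8623, 0.1250).

(0.8623, 0.1250)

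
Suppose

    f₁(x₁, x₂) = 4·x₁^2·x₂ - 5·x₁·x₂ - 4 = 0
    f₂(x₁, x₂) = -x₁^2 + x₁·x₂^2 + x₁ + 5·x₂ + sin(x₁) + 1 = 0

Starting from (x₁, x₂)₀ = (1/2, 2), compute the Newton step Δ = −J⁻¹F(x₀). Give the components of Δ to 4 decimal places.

(-4.2501, 1.0001)

At (1/2, 2): F = (-7.0000, 13.729426).
Jacobian J = [[8·x₁·x₂ - 5·x₂, 4·x₁^2 - 5·x₁], [-2·x₁ + x₂^2 + cos(x₁) + 1, 2·x₁·x₂ + 5]].
At the point, J = [[-2.0000, -1.5000], [4.877583, 7.0000]] (det J = -6.683626).
Solving J·Δ = −F gives Δ = (-4.2501, 1.0001).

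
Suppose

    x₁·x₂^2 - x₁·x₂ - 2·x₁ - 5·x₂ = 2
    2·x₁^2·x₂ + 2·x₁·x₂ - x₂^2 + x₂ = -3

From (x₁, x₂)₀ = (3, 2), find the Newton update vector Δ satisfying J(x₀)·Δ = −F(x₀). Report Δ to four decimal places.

(-4.0000, 3.0000)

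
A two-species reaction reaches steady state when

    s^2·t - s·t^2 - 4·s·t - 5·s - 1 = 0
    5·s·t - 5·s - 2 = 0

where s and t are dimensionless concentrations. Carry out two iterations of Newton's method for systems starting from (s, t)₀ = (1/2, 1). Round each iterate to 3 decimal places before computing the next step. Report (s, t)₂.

(-0.427, -0.137)

At (1/2, 1): F = (-5.750, -2.000).
Jacobian J = [[2·s·t - t^2 - 4·t - 5, s^2 - 2·s·t - 4·s], [5·t - 5, 5·s]].
At the point, J = [[-9.000, -2.750], [0.000, 2.500]] (det J = -22.500).
Solving J·Δ = −F gives Δ = (-0.883, 0.800).
Then the next iterate is (s, t)₁ = (-0.383, 1.800).
Round to (-0.383, 1.800) and repeat: F = (5.17756, -3.532), J = [[-16.81880, 3.05749], [4.000, -1.915]].
Δ = (-0.044, -1.937), so (s, t)₂ = (-0.427, -0.137).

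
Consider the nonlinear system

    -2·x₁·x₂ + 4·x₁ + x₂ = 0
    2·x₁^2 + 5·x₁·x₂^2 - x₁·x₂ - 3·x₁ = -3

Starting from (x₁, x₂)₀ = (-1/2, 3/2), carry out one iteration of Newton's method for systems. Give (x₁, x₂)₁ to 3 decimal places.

At (-1/2, 3/2): F = (1.000, 0.125).
Jacobian J = [[-2·x₂ + 4, -2·x₁ + 1], [4·x₁ + 5·x₂^2 - x₂ - 3, 10·x₁·x₂ - x₁]].
At the point, J = [[1.000, 2.000], [4.750, -7.000]] (det J = -16.500).
Solving J·Δ = −F gives Δ = (-0.439, -0.280).
Then the next iterate is (x₁, x₂)₁ = (-0.939, 1.220).

(-0.939, 1.220)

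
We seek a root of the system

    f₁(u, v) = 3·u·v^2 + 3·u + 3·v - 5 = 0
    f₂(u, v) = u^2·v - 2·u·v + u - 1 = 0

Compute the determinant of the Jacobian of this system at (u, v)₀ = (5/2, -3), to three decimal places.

J = [[3·v^2 + 3, 6·u·v + 3], [2·u·v - 2·v + 1, u^2 - 2·u]].
At the point, J = [[30.000, -42.000], [-8.000, 1.250]].
det J = -298.500.

-298.500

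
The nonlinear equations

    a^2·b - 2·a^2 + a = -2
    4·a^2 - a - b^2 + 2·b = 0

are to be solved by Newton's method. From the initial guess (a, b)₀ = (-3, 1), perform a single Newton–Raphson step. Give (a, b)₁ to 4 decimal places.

At (-3, 1): F = (-10.0000, 40.0000).
Jacobian J = [[2·a·b - 4·a + 1, a^2], [8·a - 1, -2·b + 2]].
At the point, J = [[7.0000, 9.0000], [-25.0000, 0.0000]] (det J = 225.0000).
Solving J·Δ = −F gives Δ = (1.6000, -0.1333).
Then the next iterate is (a, b)₁ = (-1.4000, 0.8667).

(-1.4000, 0.8667)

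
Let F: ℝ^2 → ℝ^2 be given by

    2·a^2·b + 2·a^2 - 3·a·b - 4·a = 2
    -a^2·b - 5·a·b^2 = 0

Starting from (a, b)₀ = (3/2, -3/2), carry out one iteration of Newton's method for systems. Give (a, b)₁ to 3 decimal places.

(0.100, -1.300)

At (3/2, -3/2): F = (-3.500, -13.500).
Jacobian J = [[4·a·b + 4·a - 3·b - 4, 2·a^2 - 3·a], [-2·a·b - 5·b^2, -a^2 - 10·a·b]].
At the point, J = [[-2.500, 0.000], [-6.750, 20.250]] (det J = -50.625).
Solving J·Δ = −F gives Δ = (-1.400, 0.200).
Then the next iterate is (a, b)₁ = (0.100, -1.300).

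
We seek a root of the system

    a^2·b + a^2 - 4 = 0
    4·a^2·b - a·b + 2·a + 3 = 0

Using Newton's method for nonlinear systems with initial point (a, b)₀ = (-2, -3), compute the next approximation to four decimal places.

(-1.9412, -0.1176)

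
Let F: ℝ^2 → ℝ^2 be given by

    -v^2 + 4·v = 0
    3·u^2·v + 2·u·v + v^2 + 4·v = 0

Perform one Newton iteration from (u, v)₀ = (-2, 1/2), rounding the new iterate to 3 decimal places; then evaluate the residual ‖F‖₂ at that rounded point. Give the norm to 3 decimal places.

1.274

At (-2, 1/2): F = (1.750, 6.250).
Jacobian J = [[0, -2·v + 4], [6·u·v + 2·v, 3·u^2 + 2·u + 2·v + 4]].
At the point, J = [[0.000, 3.000], [-5.000, 13.000]] (det J = 15.000).
Solving J·Δ = −F gives Δ = (-0.267, -0.583).
Then the next iterate is (u, v)₁ = (-2.267, -0.083).
Re-evaluating at (-2.267, -0.083): F = (-0.33889, -1.22847), so ‖F‖₂ = 1.274.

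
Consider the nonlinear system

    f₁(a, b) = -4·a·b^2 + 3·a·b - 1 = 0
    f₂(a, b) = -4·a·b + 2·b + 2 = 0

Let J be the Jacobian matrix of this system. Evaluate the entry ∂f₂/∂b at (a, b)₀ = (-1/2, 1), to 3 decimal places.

4.000

∂f₂/∂b = -4·a + 2.
At (-1/2, 1) this is 4.000.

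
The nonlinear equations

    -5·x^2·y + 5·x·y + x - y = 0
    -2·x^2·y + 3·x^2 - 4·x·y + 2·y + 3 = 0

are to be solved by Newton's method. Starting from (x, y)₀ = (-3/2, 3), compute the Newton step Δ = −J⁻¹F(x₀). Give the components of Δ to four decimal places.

(-1.2143, -6.8266)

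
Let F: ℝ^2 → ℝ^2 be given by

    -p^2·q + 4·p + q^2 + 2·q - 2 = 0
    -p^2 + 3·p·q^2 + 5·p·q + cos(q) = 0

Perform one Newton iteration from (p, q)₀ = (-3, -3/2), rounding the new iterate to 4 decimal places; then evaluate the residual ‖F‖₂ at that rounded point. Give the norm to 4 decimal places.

At (-3, -3/2): F = (-1.2500, -6.679263).
Jacobian J = [[-2·p·q + 4, -p^2 + 2·q + 2], [-2·p + 3·q^2 + 5·q, 6·p·q + 5·p - sin(q)]].
At the point, J = [[-5.0000, -10.0000], [5.2500, 12.997495]] (det J = -12.487475).
Solving J·Δ = −F gives Δ = (-6.6498, 3.1999).
Then the next iterate is (p, q)₁ = (-9.6498, 1.6999).
Re-evaluating at (-9.6498, 1.6999): F = (-192.602116, -258.919784), so ‖F‖₂ = 322.6996.

322.6996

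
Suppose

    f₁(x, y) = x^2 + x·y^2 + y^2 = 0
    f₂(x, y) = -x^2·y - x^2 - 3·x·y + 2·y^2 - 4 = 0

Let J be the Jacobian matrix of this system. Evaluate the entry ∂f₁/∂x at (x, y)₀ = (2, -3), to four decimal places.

13.0000

∂f₁/∂x = 2·x + y^2.
At (2, -3) this is 13.0000.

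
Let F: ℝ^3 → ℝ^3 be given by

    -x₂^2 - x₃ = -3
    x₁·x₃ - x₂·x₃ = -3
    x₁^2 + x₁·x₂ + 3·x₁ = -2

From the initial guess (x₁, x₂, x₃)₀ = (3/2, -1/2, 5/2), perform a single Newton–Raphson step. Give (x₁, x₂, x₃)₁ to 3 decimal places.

(-1.077, 3.615, 6.865)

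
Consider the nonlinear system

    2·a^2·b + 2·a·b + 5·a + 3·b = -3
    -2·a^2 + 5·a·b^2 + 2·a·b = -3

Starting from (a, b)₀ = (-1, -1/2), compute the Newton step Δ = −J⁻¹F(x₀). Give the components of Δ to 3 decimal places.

At (-1, -1/2): F = (-3.500, 0.750).
Jacobian J = [[4·a·b + 2·b + 5, 2·a^2 + 2·a + 3], [-4·a + 5·b^2 + 2·b, 10·a·b + 2·a]].
At the point, J = [[6.000, 3.000], [4.250, 3.000]] (det J = 5.250).
Solving J·Δ = −F gives Δ = (2.429, -3.690).

(2.429, -3.690)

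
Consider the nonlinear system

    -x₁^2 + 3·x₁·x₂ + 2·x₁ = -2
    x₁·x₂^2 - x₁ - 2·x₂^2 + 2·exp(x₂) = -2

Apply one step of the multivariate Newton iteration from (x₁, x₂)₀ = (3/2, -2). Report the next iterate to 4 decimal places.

(1.2054, -1.0694)

At (3/2, -2): F = (-6.2500, -1.229329).
Jacobian J = [[-2·x₁ + 3·x₂ + 2, 3·x₁], [x₂^2 - 1, 2·x₁·x₂ - 4·x₂ + 2·exp(x₂)]].
At the point, J = [[-7.0000, 4.5000], [3.0000, 2.270671]] (det J = -29.394694).
Solving J·Δ = −F gives Δ = (-0.2946, 0.9306).
Then the next iterate is (x₁, x₂)₁ = (1.2054, -1.0694).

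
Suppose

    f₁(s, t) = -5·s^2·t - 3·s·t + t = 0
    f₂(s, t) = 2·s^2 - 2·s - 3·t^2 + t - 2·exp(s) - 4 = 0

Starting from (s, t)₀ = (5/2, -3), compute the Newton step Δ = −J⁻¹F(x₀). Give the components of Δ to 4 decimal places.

At (5/2, -3): F = (113.2500, -50.864988).
Jacobian J = [[-10·s·t - 3·t, -5·s^2 - 3·s + 1], [4·s - 2·exp(s) - 2, -6·t + 1]].
At the point, J = [[84.0000, -37.7500], [-16.364988, 19.0000]] (det J = 978.221706).
Solving J·Δ = −F gives Δ = (-0.2368, 2.4732).

(-0.2368, 2.4732)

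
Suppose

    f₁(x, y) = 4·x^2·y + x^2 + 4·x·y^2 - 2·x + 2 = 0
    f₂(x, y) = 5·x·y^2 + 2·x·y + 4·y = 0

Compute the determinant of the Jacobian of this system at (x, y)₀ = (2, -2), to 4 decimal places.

704.0000

J = [[8·x·y + 2·x + 4·y^2 - 2, 4·x^2 + 8·x·y], [5·y^2 + 2·y, 10·x·y + 2·x + 4]].
At the point, J = [[-14.0000, -16.0000], [16.0000, -32.0000]].
det J = 704.0000.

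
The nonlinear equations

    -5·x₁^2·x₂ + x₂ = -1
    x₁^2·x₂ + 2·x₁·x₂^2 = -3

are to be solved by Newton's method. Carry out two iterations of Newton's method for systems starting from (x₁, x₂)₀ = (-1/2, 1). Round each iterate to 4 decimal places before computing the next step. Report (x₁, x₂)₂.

At (-1/2, 1): F = (0.7500, 2.2500).
Jacobian J = [[-10·x₁·x₂, -5·x₁^2 + 1], [2·x₁·x₂ + 2·x₂^2, x₁^2 + 4·x₁·x₂]].
At the point, J = [[5.0000, -0.2500], [1.0000, -1.7500]] (det J = -8.5000).
Solving J·Δ = −F gives Δ = (-0.0882, 1.2353).
Then the next iterate is (x₁, x₂)₁ = (-0.5882, 2.2353).
Round to (-0.5882, 2.2353) and repeat: F = (-0.631537, -2.104593), J = [[13.148035, -0.729896], [7.363525, -4.913235]].
Δ = (0.0265, -0.3887), so (x₁, x₂)₂ = (-0.5617, 1.8466).

(-0.5617, 1.8466)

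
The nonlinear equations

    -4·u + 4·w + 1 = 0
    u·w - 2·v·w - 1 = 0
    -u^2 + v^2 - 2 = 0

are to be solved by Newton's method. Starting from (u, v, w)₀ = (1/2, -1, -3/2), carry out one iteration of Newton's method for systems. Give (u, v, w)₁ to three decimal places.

(-4.000, 0.625, -4.250)

At (1/2, -1, -3/2): F = (-7.000, -4.750, -1.250).
Jacobian J = [[-4, 0, 4], [w, -2·w, u - 2·v], [-2·u, 2·v, 0]].
At the point, J = [[-4.000, 0.000, 4.000], [-1.500, 3.000, 2.500], [-1.000, -2.000, 0.000]] (det J = 4.000).
Solving J·Δ = −F gives Δ = (-4.500, 1.625, -2.750).
Then the next iterate is (u, v, w)₁ = (-4.000, 0.625, -4.250).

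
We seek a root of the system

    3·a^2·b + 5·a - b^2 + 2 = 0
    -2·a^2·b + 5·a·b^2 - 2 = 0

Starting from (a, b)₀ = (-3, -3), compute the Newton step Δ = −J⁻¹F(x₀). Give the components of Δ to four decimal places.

(1.1838, 1.0048)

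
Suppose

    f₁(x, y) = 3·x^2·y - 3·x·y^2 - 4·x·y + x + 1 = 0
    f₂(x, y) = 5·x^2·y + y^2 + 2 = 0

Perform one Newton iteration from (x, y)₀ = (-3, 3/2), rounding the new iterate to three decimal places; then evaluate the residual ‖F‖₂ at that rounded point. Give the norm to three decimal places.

31.189

At (-3, 3/2): F = (76.750, 71.750).
Jacobian J = [[6·x·y - 3·y^2 - 4·y + 1, 3·x^2 - 6·x·y - 4·x], [10·x·y, 5·x^2 + 2·y]].
At the point, J = [[-38.750, 66.000], [-45.000, 48.000]] (det J = 1110.000).
Solving J·Δ = −F gives Δ = (0.947, -0.607).
Then the next iterate is (x, y)₁ = (-2.053, 0.893).
Re-evaluating at (-2.053, 0.893): F = (22.48328, 21.61657), so ‖F‖₂ = 31.189.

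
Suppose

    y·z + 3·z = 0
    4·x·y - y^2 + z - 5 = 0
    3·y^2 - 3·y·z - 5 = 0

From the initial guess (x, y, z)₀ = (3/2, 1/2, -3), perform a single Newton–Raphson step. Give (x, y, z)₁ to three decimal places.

At (3/2, 1/2, -3): F = (-10.500, -5.250, 0.250).
Jacobian J = [[0, z, y + 3], [4·y, 4·x - 2·y, 1], [0, 6·y - 3·z, -3·y]].
At the point, J = [[0.000, -3.000, 3.500], [2.000, 5.000, 1.000], [0.000, 12.000, -1.500]] (det J = 75.000).
Solving J·Δ = −F gives Δ = (-0.037, 0.397, 3.340).
Then the next iterate is (x, y, z)₁ = (1.463, 0.897, 0.340).

(1.463, 0.897, 0.340)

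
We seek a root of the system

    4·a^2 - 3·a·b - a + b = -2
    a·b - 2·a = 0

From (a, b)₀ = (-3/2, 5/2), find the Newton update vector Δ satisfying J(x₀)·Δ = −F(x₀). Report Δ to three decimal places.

(1.259, -0.080)

At (-3/2, 5/2): F = (26.250, -0.750).
Jacobian J = [[8·a - 3·b - 1, -3·a + 1], [b - 2, a]].
At the point, J = [[-20.500, 5.500], [0.500, -1.500]] (det J = 28.000).
Solving J·Δ = −F gives Δ = (1.259, -0.080).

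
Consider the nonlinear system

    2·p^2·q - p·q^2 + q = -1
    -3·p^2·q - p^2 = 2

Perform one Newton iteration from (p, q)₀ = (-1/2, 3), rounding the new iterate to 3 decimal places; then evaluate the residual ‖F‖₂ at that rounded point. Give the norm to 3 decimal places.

4.174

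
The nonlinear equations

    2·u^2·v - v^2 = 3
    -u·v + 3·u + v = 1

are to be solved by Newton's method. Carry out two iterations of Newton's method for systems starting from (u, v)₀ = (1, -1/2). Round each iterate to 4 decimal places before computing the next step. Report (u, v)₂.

(1.0256, -3.0749)

At (1, -1/2): F = (-4.2500, 2.0000).
Jacobian J = [[4·u·v, 2·u^2 - 2·v], [-v + 3, -u + 1]].
At the point, J = [[-2.0000, 3.0000], [3.5000, 0.0000]] (det J = -10.5000).
Solving J·Δ = −F gives Δ = (-0.5714, 1.0357).
Then the next iterate is (u, v)₁ = (0.4286, 0.5357).
Round to (0.4286, 0.5357) and repeat: F = (-3.090160, 0.591899), J = [[0.918404, -0.704004], [2.4643, 0.5714]].
Δ = (0.5970, -3.6106), so (u, v)₂ = (1.0256, -3.0749).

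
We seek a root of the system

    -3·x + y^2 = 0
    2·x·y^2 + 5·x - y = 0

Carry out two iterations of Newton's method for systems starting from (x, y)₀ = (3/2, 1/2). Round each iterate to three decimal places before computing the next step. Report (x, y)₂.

(0.097, 0.540)

At (3/2, 1/2): F = (-4.250, 7.750).
Jacobian J = [[-3, 2·y], [2·y^2 + 5, 4·x·y - 1]].
At the point, J = [[-3.000, 1.000], [5.500, 2.000]] (det J = -11.500).
Solving J·Δ = −F gives Δ = (-1.413, 0.011).
Then the next iterate is (x, y)₁ = (0.087, 0.511).
Round to (0.087, 0.511) and repeat: F = (0.00012, -0.03056), J = [[-3.000, 1.022], [5.52224, -0.82217]].
Δ = (0.010, 0.029), so (x, y)₂ = (0.097, 0.540).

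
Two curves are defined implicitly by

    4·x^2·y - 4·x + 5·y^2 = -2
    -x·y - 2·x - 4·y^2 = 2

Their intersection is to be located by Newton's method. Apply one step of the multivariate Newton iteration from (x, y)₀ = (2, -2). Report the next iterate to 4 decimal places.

At (2, -2): F = (-18.0000, -18.0000).
Jacobian J = [[8·x·y - 4, 4·x^2 + 10·y], [-y - 2, -x - 8·y]].
At the point, J = [[-36.0000, -4.0000], [0.0000, 14.0000]] (det J = -504.0000).
Solving J·Δ = −F gives Δ = (-0.6429, 1.2857).
Then the next iterate is (x, y)₁ = (1.3571, -0.7143).

(1.3571, -0.7143)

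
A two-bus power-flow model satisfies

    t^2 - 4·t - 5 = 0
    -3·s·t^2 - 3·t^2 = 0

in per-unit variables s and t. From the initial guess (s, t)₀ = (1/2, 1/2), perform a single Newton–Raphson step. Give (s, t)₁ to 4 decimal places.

At (1/2, 1/2): F = (-6.7500, -1.1250).
Jacobian J = [[0, 2·t - 4], [-3·t^2, -6·s·t - 6·t]].
At the point, J = [[0.0000, -3.0000], [-0.7500, -4.5000]] (det J = -2.2500).
Solving J·Δ = −F gives Δ = (12.0000, -2.2500).
Then the next iterate is (s, t)₁ = (12.5000, -1.7500).

(12.5000, -1.7500)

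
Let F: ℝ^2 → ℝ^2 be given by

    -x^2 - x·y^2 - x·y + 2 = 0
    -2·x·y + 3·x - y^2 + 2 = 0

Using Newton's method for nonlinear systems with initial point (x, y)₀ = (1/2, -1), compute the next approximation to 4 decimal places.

At (1/2, -1): F = (1.7500, 3.5000).
Jacobian J = [[-2·x - y^2 - y, -2·x·y - x], [-2·y + 3, -2·x - 2·y]].
At the point, J = [[-1.0000, 0.5000], [5.0000, 1.0000]] (det J = -3.5000).
Solving J·Δ = −F gives Δ = (0.0000, -3.5000).
Then the next iterate is (x, y)₁ = (0.5000, -4.5000).

(0.5000, -4.5000)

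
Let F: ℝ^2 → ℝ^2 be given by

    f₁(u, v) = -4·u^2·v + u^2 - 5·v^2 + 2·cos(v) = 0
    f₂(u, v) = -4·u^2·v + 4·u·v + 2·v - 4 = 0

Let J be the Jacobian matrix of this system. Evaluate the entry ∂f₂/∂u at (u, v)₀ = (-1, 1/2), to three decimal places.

6.000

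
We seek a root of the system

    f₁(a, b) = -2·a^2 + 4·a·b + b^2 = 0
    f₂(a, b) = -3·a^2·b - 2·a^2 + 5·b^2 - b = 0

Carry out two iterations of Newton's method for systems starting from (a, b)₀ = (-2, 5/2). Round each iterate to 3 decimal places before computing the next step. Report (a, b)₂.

At (-2, 5/2): F = (-21.750, -9.250).
Jacobian J = [[-4·a + 4·b, 4·a + 2·b], [-6·a·b - 4·a, -3·a^2 + 10·b - 1]].
At the point, J = [[18.000, -3.000], [38.000, 12.000]] (det J = 330.000).
Solving J·Δ = −F gives Δ = (0.875, -2.000).
Then the next iterate is (a, b)₁ = (-1.125, 0.500).
Round to (-1.125, 0.500) and repeat: F = (-4.53125, -3.67969), J = [[6.500, -3.500], [7.875, 0.20312]].
Δ = (0.478, -0.407), so (a, b)₂ = (-0.647, 0.093).

(-0.647, 0.093)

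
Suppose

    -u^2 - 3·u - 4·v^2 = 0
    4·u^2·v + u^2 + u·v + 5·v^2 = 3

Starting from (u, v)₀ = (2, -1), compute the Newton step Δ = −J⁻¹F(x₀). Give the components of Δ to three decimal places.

(0.333, 2.042)

At (2, -1): F = (-14.000, -12.000).
Jacobian J = [[-2·u - 3, -8·v], [8·u·v + 2·u + v, 4·u^2 + u + 10·v]].
At the point, J = [[-7.000, 8.000], [-13.000, 8.000]] (det J = 48.000).
Solving J·Δ = −F gives Δ = (0.333, 2.042).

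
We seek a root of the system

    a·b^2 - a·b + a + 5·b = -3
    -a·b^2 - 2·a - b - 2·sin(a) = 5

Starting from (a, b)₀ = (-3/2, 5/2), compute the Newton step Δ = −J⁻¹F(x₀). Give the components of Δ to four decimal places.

At (-3/2, 5/2): F = (8.3750, 6.869990).
Jacobian J = [[b^2 - b + 1, 2·a·b - a + 5], [-b^2 - 2·cos(a) - 2, -2·a·b - 1]].
At the point, J = [[4.7500, -1.0000], [-8.391474, 6.5000]] (det J = 22.483526).
Solving J·Δ = −F gives Δ = (-2.7268, -4.5772).

(-2.7268, -4.5772)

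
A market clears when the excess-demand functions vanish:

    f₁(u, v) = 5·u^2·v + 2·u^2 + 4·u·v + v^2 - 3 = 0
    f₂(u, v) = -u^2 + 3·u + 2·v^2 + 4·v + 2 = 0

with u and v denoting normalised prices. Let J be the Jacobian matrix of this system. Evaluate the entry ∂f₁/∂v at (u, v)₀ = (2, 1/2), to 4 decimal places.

∂f₁/∂v = 5·u^2 + 4·u + 2·v.
At (2, 1/2) this is 29.0000.

29.0000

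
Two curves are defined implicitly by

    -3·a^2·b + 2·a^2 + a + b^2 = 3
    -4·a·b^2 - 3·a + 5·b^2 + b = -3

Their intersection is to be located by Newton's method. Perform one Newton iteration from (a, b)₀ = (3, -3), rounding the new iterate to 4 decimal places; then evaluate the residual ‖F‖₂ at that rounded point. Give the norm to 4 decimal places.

At (3, -3): F = (108.0000, -72.0000).
Jacobian J = [[-6·a·b + 4·a + 1, -3·a^2 + 2·b], [-4·b^2 - 3, -8·a·b + 10·b + 1]].
At the point, J = [[67.0000, -33.0000], [-39.0000, 43.0000]] (det J = 1594.0000).
Solving J·Δ = −F gives Δ = (-1.4228, 0.3839).
Then the next iterate is (a, b)₁ = (1.5772, -2.6161).
Re-evaluating at (1.5772, -2.6161): F = (29.919415, -13.305100), so ‖F‖₂ = 32.7444.

32.7444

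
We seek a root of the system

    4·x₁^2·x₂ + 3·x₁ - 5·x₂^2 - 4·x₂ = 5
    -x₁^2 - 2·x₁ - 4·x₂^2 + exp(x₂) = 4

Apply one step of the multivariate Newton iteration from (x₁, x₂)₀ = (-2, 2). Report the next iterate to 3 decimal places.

At (-2, 2): F = (-7.000, -12.61094).
Jacobian J = [[8·x₁·x₂ + 3, 4·x₁^2 - 10·x₂ - 4], [-2·x₁ - 2, -8·x₂ + exp(x₂)]].
At the point, J = [[-29.000, -8.000], [2.000, -8.61094]] (det J = 265.71737).
Solving J·Δ = −F gives Δ = (0.153, -1.429).
Then the next iterate is (x₁, x₂)₁ = (-1.847, 0.571).

(-1.847, 0.571)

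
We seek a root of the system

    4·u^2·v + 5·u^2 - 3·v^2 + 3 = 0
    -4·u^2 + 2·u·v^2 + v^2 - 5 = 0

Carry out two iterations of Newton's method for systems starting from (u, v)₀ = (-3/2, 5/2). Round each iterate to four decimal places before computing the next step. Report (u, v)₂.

At (-3/2, 5/2): F = (18.0000, -26.5000).
Jacobian J = [[8·u·v + 10·u, 4·u^2 - 6·v], [-8·u + 2·v^2, 4·u·v + 2·v]].
At the point, J = [[-45.0000, -6.0000], [24.5000, -10.0000]] (det J = 597.0000).
Solving J·Δ = −F gives Δ = (0.5678, -1.2588).
Then the next iterate is (u, v)₁ = (-0.9322, 1.2412).
Round to (-0.9322, 1.2412) and repeat: F = (7.037647, -9.807662), J = [[-18.578373, -3.971213], [10.538755, -2.145787]].
Δ = (0.6614, -1.3222), so (u, v)₂ = (-0.2708, -0.0810).

(-0.2708, -0.0810)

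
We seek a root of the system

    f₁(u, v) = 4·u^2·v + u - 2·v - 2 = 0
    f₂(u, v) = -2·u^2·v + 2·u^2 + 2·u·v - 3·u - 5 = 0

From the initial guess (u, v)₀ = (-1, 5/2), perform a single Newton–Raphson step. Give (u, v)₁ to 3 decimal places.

(-1.200, -0.400)

At (-1, 5/2): F = (2.000, -10.000).
Jacobian J = [[8·u·v + 1, 4·u^2 - 2], [-4·u·v + 4·u + 2·v - 3, -2·u^2 + 2·u]].
At the point, J = [[-19.000, 2.000], [8.000, -4.000]] (det J = 60.000).
Solving J·Δ = −F gives Δ = (-0.200, -2.900).
Then the next iterate is (u, v)₁ = (-1.200, -0.400).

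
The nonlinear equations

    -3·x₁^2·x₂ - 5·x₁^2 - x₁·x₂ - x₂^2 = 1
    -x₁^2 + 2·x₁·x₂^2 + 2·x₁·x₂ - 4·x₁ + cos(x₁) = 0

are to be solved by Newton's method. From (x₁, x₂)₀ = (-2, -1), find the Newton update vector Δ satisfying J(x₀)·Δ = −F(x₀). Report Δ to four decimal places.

(0.4467, -0.9975)

At (-2, -1): F = (-12.0000, 3.583853).
Jacobian J = [[-6·x₁·x₂ - 10·x₁ - x₂, -3·x₁^2 - x₁ - 2·x₂], [-2·x₁ + 2·x₂^2 + 2·x₂ - sin(x₁) - 4, 4·x₁·x₂ + 2·x₁]].
At the point, J = [[9.0000, -8.0000], [0.909297, 4.0000]] (det J = 43.274379).
Solving J·Δ = −F gives Δ = (0.4467, -0.9975).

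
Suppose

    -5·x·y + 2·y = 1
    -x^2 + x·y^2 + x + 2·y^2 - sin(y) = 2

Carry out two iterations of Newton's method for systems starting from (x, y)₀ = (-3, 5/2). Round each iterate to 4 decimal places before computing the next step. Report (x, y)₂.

(-0.4629, 0.6082)

At (-3, 5/2): F = (41.5000, -20.848472).
Jacobian J = [[-5·y, -5·x + 2], [-2·x + y^2 + 1, 2·x·y + 4·y - cos(y)]].
At the point, J = [[-12.5000, 17.0000], [13.2500, -4.198856]] (det J = -172.764295).
Solving J·Δ = −F gives Δ = (1.0429, -1.6744).
Then the next iterate is (x, y)₁ = (-1.9571, 0.8256).
Round to (-1.9571, 0.8256) and repeat: F = (8.730109, -8.493054), J = [[-4.1280, 11.7855], [5.595815, -0.607280]].
Δ = (1.4942, -0.2174), so (x, y)₂ = (-0.4629, 0.6082).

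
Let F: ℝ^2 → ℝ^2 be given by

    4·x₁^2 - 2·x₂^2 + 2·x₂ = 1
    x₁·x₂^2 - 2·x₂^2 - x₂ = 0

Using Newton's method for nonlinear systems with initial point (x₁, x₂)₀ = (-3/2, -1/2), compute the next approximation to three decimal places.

At (-3/2, -1/2): F = (6.500, -0.375).
Jacobian J = [[8·x₁, -4·x₂ + 2], [x₂^2, 2·x₁·x₂ - 4·x₂ - 1]].
At the point, J = [[-12.000, 4.000], [0.250, 2.500]] (det J = -31.000).
Solving J·Δ = −F gives Δ = (0.573, 0.093).
Then the next iterate is (x₁, x₂)₁ = (-0.927, -0.407).

(-0.927, -0.407)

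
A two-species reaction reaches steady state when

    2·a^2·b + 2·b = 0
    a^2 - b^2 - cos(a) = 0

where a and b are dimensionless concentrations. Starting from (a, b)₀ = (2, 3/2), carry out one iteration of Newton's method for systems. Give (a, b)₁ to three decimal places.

(1.217, 0.940)

At (2, 3/2): F = (15.000, 2.16615).
Jacobian J = [[4·a·b, 2·a^2 + 2], [2·a + sin(a), -2·b]].
At the point, J = [[12.000, 10.000], [4.90930, -3.000]] (det J = -85.09297).
Solving J·Δ = −F gives Δ = (-0.783, -0.560).
Then the next iterate is (a, b)₁ = (1.217, 0.940).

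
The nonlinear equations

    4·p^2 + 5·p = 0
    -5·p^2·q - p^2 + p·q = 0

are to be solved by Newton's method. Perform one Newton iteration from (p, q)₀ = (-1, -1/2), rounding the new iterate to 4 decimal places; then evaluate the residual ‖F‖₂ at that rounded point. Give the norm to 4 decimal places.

2.1092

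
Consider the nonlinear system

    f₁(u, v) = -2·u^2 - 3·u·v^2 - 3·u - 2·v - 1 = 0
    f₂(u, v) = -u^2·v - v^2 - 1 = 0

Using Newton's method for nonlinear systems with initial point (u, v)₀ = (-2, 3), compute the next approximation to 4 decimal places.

At (-2, 3): F = (45.0000, -22.0000).
Jacobian J = [[-4·u - 3·v^2 - 3, -6·u·v - 2], [-2·u·v, -u^2 - 2·v]].
At the point, J = [[-22.0000, 34.0000], [12.0000, -10.0000]] (det J = -188.0000).
Solving J·Δ = −F gives Δ = (1.5851, -0.2979).
Then the next iterate is (u, v)₁ = (-0.4149, 2.7021).

(-0.4149, 2.7021)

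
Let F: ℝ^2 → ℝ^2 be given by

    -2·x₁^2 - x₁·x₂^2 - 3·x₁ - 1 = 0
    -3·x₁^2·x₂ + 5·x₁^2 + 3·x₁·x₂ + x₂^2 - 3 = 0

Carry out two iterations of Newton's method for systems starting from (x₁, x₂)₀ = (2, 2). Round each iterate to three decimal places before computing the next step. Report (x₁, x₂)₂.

(-0.391, 2.588)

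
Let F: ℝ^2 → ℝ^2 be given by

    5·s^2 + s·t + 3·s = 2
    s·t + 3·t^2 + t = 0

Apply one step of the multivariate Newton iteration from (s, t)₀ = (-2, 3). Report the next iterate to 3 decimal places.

At (-2, 3): F = (6.000, 24.000).
Jacobian J = [[10·s + t + 3, s], [t, s + 6·t + 1]].
At the point, J = [[-14.000, -2.000], [3.000, 17.000]] (det J = -232.000).
Solving J·Δ = −F gives Δ = (0.647, -1.526).
Then the next iterate is (s, t)₁ = (-1.353, 1.474).

(-1.353, 1.474)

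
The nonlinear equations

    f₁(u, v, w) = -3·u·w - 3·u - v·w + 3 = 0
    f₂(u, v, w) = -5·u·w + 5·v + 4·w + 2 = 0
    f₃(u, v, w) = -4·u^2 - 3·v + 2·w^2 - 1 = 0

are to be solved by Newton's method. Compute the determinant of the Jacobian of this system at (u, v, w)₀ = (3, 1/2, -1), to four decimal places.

J = [[-3·w - 3, -w, -3·u - v], [-5·w, 5, -5·u + 4], [-8·u, -3, 4·w]].
At the point, J = [[0.0000, 1.0000, -9.5000], [5.0000, 5.0000, -11.0000], [-24.0000, -3.0000, -4.0000]].
det J = -713.5000.

-713.5000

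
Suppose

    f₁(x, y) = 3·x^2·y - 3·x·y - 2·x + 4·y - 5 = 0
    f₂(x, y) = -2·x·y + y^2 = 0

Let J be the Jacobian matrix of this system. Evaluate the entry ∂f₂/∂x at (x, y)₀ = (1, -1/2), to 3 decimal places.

∂f₂/∂x = -2·y.
At (1, -1/2) this is 1.000.

1.000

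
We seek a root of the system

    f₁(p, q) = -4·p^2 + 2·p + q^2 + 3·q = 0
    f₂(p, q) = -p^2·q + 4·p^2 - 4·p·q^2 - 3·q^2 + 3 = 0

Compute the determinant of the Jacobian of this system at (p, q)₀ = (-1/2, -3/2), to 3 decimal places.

16.500

J = [[-8·p + 2, 2·q + 3], [-2·p·q + 8·p - 4·q^2, -p^2 - 8·p·q - 6·q]].
At the point, J = [[6.000, 0.000], [-14.500, 2.750]].
det J = 16.500.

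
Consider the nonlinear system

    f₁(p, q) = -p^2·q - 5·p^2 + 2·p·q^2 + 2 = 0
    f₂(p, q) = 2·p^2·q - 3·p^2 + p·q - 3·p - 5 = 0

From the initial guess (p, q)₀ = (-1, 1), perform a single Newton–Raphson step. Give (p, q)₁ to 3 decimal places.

At (-1, 1): F = (-6.000, -4.000).
Jacobian J = [[-2·p·q - 10·p + 2·q^2, -p^2 + 4·p·q], [4·p·q - 6·p + q - 3, 2·p^2 + p]].
At the point, J = [[14.000, -5.000], [0.000, 1.000]] (det J = 14.000).
Solving J·Δ = −F gives Δ = (1.857, 4.000).
Then the next iterate is (p, q)₁ = (0.857, 5.000).

(0.857, 5.000)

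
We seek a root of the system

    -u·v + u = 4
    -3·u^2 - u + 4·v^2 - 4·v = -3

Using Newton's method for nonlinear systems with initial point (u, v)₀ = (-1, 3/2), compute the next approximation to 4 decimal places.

At (-1, 3/2): F = (-3.5000, 4.0000).
Jacobian J = [[-v + 1, -u], [-6·u - 1, 8·v - 4]].
At the point, J = [[-0.5000, 1.0000], [5.0000, 8.0000]] (det J = -9.0000).
Solving J·Δ = −F gives Δ = (-3.5556, 1.7222).
Then the next iterate is (u, v)₁ = (-4.5556, 3.2222).

(-4.5556, 3.2222)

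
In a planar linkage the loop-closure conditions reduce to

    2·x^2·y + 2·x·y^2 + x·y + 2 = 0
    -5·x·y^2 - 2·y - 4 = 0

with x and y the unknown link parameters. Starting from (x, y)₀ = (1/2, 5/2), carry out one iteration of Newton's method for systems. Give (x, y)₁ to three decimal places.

At (1/2, 5/2): F = (10.750, -24.625).
Jacobian J = [[4·x·y + 2·y^2 + y, 2·x^2 + 4·x·y + x], [-5·y^2, -10·x·y - 2]].
At the point, J = [[20.000, 6.000], [-31.250, -14.500]] (det J = -102.500).
Solving J·Δ = −F gives Δ = (-0.079, -1.527).
Then the next iterate is (x, y)₁ = (0.421, 0.973).

(0.421, 0.973)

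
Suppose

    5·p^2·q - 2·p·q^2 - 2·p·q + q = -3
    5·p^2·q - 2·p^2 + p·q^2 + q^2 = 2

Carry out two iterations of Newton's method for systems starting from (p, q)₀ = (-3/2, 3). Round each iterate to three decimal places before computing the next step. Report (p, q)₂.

(-6.033, -6.364)

At (-3/2, 3): F = (75.750, 22.750).
Jacobian J = [[10·p·q - 2·q^2 - 2·q, 5·p^2 - 4·p·q - 2·p + 1], [10·p·q - 4·p + q^2, 5·p^2 + 2·p·q + 2·q]].
At the point, J = [[-69.000, 33.250], [-30.000, 8.250]] (det J = 428.250).
Solving J·Δ = −F gives Δ = (0.307, -1.641).
Then the next iterate is (p, q)₁ = (-1.193, 1.359).
Round to (-1.193, 1.359) and repeat: F = (21.67921, 4.46803), J = [[-22.62463, 16.98739], [-9.59399, 6.59167]].
Δ = (-4.840, -7.723), so (p, q)₂ = (-6.033, -6.364).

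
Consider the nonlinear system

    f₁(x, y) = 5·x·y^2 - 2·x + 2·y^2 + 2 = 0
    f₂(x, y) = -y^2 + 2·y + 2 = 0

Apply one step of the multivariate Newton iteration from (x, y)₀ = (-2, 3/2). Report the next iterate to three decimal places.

At (-2, 3/2): F = (-12.000, 2.750).
Jacobian J = [[5·y^2 - 2, 10·x·y + 4·y], [0, -2·y + 2]].
At the point, J = [[9.250, -24.000], [0.000, -1.000]] (det J = -9.250).
Solving J·Δ = −F gives Δ = (8.432, 2.750).
Then the next iterate is (x, y)₁ = (6.432, 4.250).

(6.432, 4.250)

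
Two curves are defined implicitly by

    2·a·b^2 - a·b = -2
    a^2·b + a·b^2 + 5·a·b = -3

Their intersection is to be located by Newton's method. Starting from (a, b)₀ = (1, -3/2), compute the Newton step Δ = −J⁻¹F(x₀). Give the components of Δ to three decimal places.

(-0.057, 1.094)

At (1, -3/2): F = (8.000, -3.750).
Jacobian J = [[2·b^2 - b, 4·a·b - a], [2·a·b + b^2 + 5·b, a^2 + 2·a·b + 5·a]].
At the point, J = [[6.000, -7.000], [-8.250, 3.000]] (det J = -39.750).
Solving J·Δ = −F gives Δ = (-0.057, 1.094).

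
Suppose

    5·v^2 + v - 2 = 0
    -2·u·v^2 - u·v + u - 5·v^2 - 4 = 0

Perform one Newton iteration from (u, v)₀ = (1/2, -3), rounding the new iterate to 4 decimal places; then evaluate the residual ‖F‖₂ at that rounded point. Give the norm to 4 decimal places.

At (1/2, -3): F = (40.0000, -56.0000).
Jacobian J = [[0, 10·v + 1], [-2·v^2 - v + 1, -4·u·v - u - 10·v]].
At the point, J = [[0.0000, -29.0000], [-14.0000, 35.5000]] (det J = -406.0000).
Solving J·Δ = −F gives Δ = (-0.5025, 1.3793).
Then the next iterate is (u, v)₁ = (-0.0025, -1.6207).
Re-evaluating at (-0.0025, -1.6207): F = (9.512642, -17.126761), so ‖F‖₂ = 19.5912.

19.5912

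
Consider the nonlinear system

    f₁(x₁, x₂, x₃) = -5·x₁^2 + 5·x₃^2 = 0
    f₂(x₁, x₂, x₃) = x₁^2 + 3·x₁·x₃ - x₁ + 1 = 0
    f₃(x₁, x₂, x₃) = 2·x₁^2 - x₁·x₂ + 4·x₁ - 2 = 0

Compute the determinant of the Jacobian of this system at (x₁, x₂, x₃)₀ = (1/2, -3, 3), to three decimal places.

-138.750

J = [[-10·x₁, 0, 10·x₃], [2·x₁ + 3·x₃ - 1, 0, 3·x₁], [4·x₁ - x₂ + 4, -x₁, 0]].
At the point, J = [[-5.000, 0.000, 30.000], [9.000, 0.000, 1.500], [9.000, -0.500, 0.000]].
det J = -138.750.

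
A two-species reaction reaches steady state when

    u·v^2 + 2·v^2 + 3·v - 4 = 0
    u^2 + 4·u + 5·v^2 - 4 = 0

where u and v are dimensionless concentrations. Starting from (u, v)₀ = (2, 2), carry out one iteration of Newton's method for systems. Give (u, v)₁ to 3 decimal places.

At (2, 2): F = (18.000, 28.000).
Jacobian J = [[v^2, 2·u·v + 4·v + 3], [2·u + 4, 10·v]].
At the point, J = [[4.000, 19.000], [8.000, 20.000]] (det J = -72.000).
Solving J·Δ = −F gives Δ = (-2.389, -0.444).
Then the next iterate is (u, v)₁ = (-0.389, 1.556).

(-0.389, 1.556)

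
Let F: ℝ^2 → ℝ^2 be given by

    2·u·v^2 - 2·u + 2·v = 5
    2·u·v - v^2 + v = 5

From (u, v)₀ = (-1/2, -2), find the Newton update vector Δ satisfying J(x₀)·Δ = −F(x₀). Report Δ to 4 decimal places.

(-0.1250, 2.1250)

At (-1/2, -2): F = (-12.0000, -9.0000).
Jacobian J = [[2·v^2 - 2, 4·u·v + 2], [2·v, 2·u - 2·v + 1]].
At the point, J = [[6.0000, 6.0000], [-4.0000, 4.0000]] (det J = 48.0000).
Solving J·Δ = −F gives Δ = (-0.1250, 2.1250).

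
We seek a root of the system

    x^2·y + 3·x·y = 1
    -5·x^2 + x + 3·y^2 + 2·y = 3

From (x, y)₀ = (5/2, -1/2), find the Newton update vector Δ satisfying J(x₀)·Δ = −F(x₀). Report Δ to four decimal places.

(-1.3409, 0.1826)

At (5/2, -1/2): F = (-7.8750, -32.0000).
Jacobian J = [[2·x·y + 3·y, x^2 + 3·x], [-10·x + 1, 6·y + 2]].
At the point, J = [[-4.0000, 13.7500], [-24.0000, -1.0000]] (det J = 334.0000).
Solving J·Δ = −F gives Δ = (-1.3409, 0.1826).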